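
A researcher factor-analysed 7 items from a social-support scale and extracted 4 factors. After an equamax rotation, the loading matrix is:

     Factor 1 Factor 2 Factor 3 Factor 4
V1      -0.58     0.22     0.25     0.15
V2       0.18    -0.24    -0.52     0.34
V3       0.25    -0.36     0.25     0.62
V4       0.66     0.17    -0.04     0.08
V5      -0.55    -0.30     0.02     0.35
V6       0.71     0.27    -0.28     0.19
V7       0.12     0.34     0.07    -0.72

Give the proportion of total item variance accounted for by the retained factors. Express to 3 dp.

0.560

Communalities: 0.4698, 0.4760, 0.6390, 0.4725, 0.5154, 0.6915, 0.6533; Σh² = 3.9175.
Total variance with 7 standardized items is 7, so the solution explains 3.9175/7 = 0.5596.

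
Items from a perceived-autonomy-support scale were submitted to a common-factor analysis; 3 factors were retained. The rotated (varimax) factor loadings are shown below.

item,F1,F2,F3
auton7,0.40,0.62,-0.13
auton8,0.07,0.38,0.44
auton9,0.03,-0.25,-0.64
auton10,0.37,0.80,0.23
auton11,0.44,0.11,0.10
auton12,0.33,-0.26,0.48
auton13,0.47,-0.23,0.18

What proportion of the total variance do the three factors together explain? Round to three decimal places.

0.448

Communalities: 0.5613, 0.3429, 0.4730, 0.8298, 0.2157, 0.4069, 0.3062; Σh² = 3.1358.
Total variance with 7 standardized items is 7, so the solution explains 3.1358/7 = 0.4480.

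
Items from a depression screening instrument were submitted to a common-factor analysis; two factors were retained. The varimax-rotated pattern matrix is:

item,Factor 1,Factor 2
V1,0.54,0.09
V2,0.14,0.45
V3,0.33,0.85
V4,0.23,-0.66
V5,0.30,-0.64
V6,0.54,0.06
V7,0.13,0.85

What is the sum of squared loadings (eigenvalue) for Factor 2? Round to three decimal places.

SS loadings for Factor 2 = 0.09² + 0.45² + 0.85² + (-0.66)² + (-0.64)² + 0.06² + 0.85² = 0.0081 + 0.2025 + 0.7225 + 0.4356 + 0.4096 + 0.0036 + 0.7225 = 2.5044

2.504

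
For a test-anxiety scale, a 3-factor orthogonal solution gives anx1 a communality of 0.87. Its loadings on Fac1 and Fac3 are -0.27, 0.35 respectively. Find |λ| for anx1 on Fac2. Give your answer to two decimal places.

0.82

Under orthogonal rotation h² = Σλ², so λ_Fac2² = h² − (0.1954) = 0.87 − 0.1954 = 0.6746.
|λ| = √0.6746 = 0.8213.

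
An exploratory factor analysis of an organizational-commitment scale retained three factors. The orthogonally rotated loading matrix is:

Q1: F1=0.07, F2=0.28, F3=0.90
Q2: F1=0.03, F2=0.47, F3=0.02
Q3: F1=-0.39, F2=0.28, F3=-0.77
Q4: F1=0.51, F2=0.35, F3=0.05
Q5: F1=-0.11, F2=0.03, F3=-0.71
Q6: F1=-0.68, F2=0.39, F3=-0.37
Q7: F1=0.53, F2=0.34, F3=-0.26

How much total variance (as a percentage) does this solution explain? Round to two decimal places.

57.95%

SS loadings by factor: 1.1734, 0.7688, 2.1144; total = 4.0566.
Total variance with 7 standardized items is 7, so the solution explains 4.0566/7 = 0.5795 = 57.95%.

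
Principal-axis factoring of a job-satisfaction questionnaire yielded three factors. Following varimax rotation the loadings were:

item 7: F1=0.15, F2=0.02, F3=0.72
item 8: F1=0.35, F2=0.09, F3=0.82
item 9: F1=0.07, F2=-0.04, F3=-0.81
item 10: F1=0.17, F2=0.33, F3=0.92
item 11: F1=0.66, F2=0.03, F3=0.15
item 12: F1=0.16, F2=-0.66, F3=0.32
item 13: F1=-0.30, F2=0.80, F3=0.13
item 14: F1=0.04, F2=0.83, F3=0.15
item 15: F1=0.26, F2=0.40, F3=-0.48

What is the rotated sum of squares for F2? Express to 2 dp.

SS loadings for F2 = 0.02² + 0.09² + (-0.04)² + 0.33² + 0.03² + (-0.66)² + 0.80² + 0.83² + 0.40² = 0.0004 + 0.0081 + 0.0016 + 0.1089 + 0.0009 + 0.4356 + 0.6400 + 0.6889 + 0.1600 = 2.0444

2.04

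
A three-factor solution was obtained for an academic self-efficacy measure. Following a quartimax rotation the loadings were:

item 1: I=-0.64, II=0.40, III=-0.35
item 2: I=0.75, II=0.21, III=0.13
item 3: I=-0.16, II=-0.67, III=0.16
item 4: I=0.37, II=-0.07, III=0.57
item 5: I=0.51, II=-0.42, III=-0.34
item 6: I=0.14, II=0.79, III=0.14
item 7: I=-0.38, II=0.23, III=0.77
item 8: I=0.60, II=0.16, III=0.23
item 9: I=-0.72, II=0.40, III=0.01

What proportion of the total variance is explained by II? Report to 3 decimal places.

0.189

SS loadings for II = 0.40² + 0.21² + (-0.67)² + (-0.07)² + (-0.42)² + 0.79² + 0.23² + 0.16² + 0.40² = 1.6969
Proportion of variance = 1.6969 / 9 = 0.1885.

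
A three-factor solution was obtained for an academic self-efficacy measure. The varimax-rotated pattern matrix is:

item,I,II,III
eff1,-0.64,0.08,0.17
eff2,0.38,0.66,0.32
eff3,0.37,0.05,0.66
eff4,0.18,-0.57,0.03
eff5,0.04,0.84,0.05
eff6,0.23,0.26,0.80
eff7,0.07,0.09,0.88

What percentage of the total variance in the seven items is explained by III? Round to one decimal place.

SS loadings for III = 0.17² + 0.32² + 0.66² + 0.03² + 0.05² + 0.80² + 0.88² = 1.9847
With 7 standardized items, total variance = 7. Proportion = 1.9847/7 = 0.2835 → 28.35%.

28.4%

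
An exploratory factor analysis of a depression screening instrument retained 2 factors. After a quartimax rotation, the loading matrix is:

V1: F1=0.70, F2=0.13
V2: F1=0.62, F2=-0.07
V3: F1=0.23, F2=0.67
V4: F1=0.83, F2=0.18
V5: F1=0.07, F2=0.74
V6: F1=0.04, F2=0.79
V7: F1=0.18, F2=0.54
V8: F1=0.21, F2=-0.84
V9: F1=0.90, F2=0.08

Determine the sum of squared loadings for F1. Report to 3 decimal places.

2.509

SS loadings for F1 = 0.70² + 0.62² + 0.23² + 0.83² + 0.07² + 0.04² + 0.18² + 0.21² + 0.90² = 0.4900 + 0.3844 + 0.0529 + 0.6889 + 0.0049 + 0.0016 + 0.0324 + 0.0441 + 0.8100 = 2.5092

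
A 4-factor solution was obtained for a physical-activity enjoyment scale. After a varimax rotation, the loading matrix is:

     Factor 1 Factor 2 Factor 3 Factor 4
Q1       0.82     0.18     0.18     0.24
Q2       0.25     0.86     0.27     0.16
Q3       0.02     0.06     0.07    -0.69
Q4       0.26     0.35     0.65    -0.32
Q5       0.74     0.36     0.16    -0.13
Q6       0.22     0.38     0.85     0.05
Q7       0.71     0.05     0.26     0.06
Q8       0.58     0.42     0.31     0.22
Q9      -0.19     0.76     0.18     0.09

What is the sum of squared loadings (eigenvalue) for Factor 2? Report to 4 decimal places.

1.9286

SS loadings for Factor 2 = 0.18² + 0.86² + 0.06² + 0.35² + 0.36² + 0.38² + 0.05² + 0.42² + 0.76² = 0.0324 + 0.7396 + 0.0036 + 0.1225 + 0.1296 + 0.1444 + 0.0025 + 0.1764 + 0.5776 = 1.9286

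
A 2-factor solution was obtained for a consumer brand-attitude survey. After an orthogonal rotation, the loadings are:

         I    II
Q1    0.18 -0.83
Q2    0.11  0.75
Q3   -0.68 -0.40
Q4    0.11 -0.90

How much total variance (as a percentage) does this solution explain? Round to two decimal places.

Communalities: 0.7213, 0.5746, 0.6224, 0.8221; Σh² = 2.7404.
Total variance with 4 standardized items is 4, so the solution explains 2.7404/4 = 0.6851 = 68.51%.

68.51%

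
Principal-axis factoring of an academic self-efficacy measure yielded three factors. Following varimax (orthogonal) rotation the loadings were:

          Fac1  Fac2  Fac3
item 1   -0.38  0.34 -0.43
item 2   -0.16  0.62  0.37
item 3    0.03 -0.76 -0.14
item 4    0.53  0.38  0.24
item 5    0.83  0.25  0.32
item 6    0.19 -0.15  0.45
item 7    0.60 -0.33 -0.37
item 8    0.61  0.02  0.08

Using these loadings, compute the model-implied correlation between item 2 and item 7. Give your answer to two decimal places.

r̂ = Σ λ_i·λ_j across factors = (-0.16)(0.60) + (0.62)(-0.33) + (0.37)(-0.37)
  = -0.0960 -0.2046 -0.1369 = -0.4375

-0.44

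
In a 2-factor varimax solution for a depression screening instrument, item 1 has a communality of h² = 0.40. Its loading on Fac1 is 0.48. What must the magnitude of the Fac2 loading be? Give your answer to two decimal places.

0.41

Under orthogonal rotation h² = Σλ², so λ_Fac2² = h² − (0.2304) = 0.40 − 0.2304 = 0.1696.
|λ| = √0.1696 = 0.4118.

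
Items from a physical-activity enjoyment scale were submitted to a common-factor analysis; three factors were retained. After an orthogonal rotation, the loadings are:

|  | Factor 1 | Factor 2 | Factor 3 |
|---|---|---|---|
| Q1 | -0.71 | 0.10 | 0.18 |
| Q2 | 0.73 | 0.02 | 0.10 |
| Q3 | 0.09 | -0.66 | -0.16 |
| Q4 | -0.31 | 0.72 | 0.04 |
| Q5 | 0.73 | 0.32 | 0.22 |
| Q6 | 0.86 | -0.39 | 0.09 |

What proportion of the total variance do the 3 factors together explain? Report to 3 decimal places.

0.626

SS loadings by factor: 2.4137, 1.2189, 0.1261; total = 3.7587.
Total variance with 6 standardized items is 6, so the solution explains 3.7587/6 = 0.6264.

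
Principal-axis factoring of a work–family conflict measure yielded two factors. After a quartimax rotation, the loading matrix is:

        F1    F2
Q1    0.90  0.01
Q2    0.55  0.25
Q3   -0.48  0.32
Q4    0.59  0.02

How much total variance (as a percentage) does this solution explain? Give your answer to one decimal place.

46.4%

Communalities: 0.8101, 0.3650, 0.3328, 0.3485; Σh² = 1.8564.
Total variance with 4 standardized items is 4, so the solution explains 1.8564/4 = 0.4641 = 46.41%.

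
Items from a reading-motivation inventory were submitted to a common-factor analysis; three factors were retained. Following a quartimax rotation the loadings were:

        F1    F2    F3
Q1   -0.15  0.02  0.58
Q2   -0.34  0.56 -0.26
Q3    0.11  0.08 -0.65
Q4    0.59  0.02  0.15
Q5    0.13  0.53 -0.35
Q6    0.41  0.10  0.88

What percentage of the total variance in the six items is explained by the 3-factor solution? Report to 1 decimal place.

SS loadings by factor: 0.6833, 0.6117, 1.7459; total = 3.0409.
Total variance with 6 standardized items is 6, so the solution explains 3.0409/6 = 0.5068 = 50.68%.

50.7%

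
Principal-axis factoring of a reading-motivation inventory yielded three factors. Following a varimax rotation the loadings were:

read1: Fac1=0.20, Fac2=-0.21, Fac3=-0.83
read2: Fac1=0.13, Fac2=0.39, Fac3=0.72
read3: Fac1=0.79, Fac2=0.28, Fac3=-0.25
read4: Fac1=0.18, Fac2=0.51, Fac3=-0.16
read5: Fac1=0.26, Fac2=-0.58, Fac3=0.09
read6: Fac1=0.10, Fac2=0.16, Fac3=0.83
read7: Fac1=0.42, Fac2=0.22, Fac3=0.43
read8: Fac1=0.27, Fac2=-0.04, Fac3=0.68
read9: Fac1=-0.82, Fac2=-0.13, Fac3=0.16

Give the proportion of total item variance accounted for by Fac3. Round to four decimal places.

0.2961

SS loadings for Fac3 = (-0.83)² + 0.72² + (-0.25)² + (-0.16)² + 0.09² + 0.83² + 0.43² + 0.68² + 0.16² = 2.6653
Proportion of variance = 2.6653 / 9 = 0.2961.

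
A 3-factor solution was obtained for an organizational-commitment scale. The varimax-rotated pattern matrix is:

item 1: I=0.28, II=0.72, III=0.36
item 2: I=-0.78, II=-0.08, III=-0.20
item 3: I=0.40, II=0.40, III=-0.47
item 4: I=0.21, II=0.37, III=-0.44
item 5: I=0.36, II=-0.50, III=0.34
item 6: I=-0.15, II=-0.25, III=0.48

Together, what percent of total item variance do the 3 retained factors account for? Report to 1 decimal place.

51.8%

SS loadings by factor: 1.0430, 1.1342, 0.9301; total = 3.1073.
Total variance with 6 standardized items is 6, so the solution explains 3.1073/6 = 0.5179 = 51.79%.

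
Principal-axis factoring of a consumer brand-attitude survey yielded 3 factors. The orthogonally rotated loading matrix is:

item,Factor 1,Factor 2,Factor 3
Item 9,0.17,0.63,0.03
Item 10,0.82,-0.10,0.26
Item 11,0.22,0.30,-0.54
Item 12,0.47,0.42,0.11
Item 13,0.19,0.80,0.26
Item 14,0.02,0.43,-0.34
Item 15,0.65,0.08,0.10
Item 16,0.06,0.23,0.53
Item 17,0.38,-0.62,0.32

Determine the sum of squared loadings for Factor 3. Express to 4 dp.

SS loadings for Factor 3 = 0.03² + 0.26² + (-0.54)² + 0.11² + 0.26² + (-0.34)² + 0.10² + 0.53² + 0.32² = 0.0009 + 0.0676 + 0.2916 + 0.0121 + 0.0676 + 0.1156 + 0.0100 + 0.2809 + 0.1024 = 0.9487

0.9487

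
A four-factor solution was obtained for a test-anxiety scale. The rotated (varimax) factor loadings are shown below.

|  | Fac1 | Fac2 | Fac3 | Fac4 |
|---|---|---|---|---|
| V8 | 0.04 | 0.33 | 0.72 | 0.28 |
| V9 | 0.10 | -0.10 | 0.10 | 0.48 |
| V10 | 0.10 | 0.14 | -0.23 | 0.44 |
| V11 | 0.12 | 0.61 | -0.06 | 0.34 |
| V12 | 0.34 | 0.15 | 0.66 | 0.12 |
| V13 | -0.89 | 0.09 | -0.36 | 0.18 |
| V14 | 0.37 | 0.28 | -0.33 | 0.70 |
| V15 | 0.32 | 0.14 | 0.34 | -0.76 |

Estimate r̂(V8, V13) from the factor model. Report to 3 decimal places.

r̂ = Σ λ_i·λ_j across factors = (0.04)(-0.89) + (0.33)(0.09) + (0.72)(-0.36) + (0.28)(0.18)
  = -0.0356 +0.0297 -0.2592 +0.0504 = -0.2147

-0.215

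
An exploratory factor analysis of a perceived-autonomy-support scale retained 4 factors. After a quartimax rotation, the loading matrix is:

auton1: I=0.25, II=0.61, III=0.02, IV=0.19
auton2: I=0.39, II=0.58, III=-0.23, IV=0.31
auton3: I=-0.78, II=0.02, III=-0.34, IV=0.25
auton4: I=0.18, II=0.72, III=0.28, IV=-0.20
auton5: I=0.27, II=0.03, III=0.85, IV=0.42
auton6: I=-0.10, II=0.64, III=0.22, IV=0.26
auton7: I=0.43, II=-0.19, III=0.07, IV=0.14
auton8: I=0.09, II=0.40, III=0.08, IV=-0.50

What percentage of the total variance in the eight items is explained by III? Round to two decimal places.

SS loadings for III = 0.02² + (-0.23)² + (-0.34)² + 0.28² + 0.85² + 0.22² + 0.07² + 0.08² = 1.0295
With 8 standardized items, total variance = 8. Proportion = 1.0295/8 = 0.1287 → 12.87%.

12.87%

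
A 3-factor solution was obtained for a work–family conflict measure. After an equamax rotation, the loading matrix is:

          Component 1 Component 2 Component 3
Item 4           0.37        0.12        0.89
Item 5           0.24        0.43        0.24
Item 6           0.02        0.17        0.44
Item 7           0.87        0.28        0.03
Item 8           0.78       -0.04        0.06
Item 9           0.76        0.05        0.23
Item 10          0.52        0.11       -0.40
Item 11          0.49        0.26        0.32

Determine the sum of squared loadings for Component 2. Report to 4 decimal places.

0.3904

SS loadings for Component 2 = 0.12² + 0.43² + 0.17² + 0.28² + (-0.04)² + 0.05² + 0.11² + 0.26² = 0.0144 + 0.1849 + 0.0289 + 0.0784 + 0.0016 + 0.0025 + 0.0121 + 0.0676 = 0.3904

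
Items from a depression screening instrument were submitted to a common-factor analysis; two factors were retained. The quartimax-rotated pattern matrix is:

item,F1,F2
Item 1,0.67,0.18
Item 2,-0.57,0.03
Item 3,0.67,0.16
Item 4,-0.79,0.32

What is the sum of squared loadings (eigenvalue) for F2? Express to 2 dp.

0.16

SS loadings for F2 = 0.18² + 0.03² + 0.16² + 0.32² = 0.0324 + 0.0009 + 0.0256 + 0.1024 = 0.1613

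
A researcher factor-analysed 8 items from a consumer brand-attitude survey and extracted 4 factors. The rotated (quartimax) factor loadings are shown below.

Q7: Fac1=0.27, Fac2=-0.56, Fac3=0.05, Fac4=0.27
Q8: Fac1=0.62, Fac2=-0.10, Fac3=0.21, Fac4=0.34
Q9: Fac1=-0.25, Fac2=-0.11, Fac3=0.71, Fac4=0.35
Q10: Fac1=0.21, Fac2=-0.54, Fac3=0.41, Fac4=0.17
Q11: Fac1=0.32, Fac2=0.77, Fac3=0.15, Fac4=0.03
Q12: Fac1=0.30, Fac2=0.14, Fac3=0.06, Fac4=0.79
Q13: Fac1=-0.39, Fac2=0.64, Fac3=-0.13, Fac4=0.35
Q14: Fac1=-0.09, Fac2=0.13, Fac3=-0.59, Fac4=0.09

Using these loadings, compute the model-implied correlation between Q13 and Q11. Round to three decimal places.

r̂ = Σ λ_i·λ_j across factors = (-0.39)(0.32) + (0.64)(0.77) + (-0.13)(0.15) + (0.35)(0.03)
  = -0.1248 +0.4928 -0.0195 +0.0105 = 0.3590

0.359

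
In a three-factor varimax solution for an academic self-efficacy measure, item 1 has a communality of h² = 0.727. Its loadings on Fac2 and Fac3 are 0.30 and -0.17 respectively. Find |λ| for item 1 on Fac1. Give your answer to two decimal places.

Under orthogonal rotation h² = Σλ², so λ_Fac1² = h² − (0.1189) = 0.727 − 0.1189 = 0.6081.
|λ| = √0.6081 = 0.7798.

0.78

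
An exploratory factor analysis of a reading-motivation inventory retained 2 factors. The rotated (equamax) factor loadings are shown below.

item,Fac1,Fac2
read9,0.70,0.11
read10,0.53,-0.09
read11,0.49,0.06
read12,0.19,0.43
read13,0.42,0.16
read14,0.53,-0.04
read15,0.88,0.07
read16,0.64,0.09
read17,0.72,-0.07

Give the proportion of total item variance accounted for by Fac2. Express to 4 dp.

0.0282

SS loadings for Fac2 = 0.11² + (-0.09)² + 0.06² + 0.43² + 0.16² + (-0.04)² + 0.07² + 0.09² + (-0.07)² = 0.2538
Proportion of variance = 0.2538 / 9 = 0.0282.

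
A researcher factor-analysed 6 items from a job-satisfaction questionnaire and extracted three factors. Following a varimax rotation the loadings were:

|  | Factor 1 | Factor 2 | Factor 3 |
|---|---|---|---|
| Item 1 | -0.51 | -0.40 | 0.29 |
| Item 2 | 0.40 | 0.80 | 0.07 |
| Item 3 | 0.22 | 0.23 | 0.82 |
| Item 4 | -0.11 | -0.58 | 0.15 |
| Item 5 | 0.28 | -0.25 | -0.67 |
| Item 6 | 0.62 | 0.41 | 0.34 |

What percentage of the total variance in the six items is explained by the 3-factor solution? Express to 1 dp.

61.9%

SS loadings by factor: 0.9434, 1.4199, 1.3484; total = 3.7117.
Total variance with 6 standardized items is 6, so the solution explains 3.7117/6 = 0.6186 = 61.86%.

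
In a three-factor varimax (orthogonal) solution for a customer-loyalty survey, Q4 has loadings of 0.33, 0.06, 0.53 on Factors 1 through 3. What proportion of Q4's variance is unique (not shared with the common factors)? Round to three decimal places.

h² = 0.33² + 0.06² + 0.53² = 0.1089 + 0.0036 + 0.2809 = 0.3934
Uniqueness u² = 1 − h² = 1 − 0.3934 = 0.6066

0.607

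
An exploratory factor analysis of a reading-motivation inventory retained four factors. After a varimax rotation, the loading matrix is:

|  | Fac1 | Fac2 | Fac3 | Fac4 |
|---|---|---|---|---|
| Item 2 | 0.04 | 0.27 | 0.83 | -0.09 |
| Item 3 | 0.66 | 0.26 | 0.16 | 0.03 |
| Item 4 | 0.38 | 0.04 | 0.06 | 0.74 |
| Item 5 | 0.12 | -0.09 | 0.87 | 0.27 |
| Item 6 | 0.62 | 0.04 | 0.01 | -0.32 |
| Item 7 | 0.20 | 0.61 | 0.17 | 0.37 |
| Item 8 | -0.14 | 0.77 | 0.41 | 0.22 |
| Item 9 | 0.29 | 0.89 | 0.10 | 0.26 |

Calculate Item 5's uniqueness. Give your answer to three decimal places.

0.148

h² = 0.12² + (-0.09)² + 0.87² + 0.27² = 0.0144 + 0.0081 + 0.7569 + 0.0729 = 0.8523
Uniqueness u² = 1 − h² = 1 − 0.8523 = 0.1477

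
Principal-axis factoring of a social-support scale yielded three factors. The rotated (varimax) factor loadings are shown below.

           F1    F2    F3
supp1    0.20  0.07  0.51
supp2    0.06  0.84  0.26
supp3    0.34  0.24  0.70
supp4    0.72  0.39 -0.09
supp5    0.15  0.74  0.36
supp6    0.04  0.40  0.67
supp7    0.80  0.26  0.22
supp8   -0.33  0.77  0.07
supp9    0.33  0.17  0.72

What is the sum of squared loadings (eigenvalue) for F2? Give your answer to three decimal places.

2.317

SS loadings for F2 = 0.07² + 0.84² + 0.24² + 0.39² + 0.74² + 0.40² + 0.26² + 0.77² + 0.17² = 0.0049 + 0.7056 + 0.0576 + 0.1521 + 0.5476 + 0.1600 + 0.0676 + 0.5929 + 0.0289 = 2.3172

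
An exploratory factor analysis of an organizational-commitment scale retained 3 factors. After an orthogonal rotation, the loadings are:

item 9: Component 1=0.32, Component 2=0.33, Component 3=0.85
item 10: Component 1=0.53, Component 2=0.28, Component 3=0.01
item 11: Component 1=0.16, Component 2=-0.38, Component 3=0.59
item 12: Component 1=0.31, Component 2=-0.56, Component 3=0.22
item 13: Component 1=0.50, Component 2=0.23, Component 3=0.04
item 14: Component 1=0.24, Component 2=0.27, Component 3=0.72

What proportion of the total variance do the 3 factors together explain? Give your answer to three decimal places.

Communalities: 0.9338, 0.3594, 0.5181, 0.4581, 0.3045, 0.6489; Σh² = 3.2228.
Total variance with 6 standardized items is 6, so the solution explains 3.2228/6 = 0.5371.

0.537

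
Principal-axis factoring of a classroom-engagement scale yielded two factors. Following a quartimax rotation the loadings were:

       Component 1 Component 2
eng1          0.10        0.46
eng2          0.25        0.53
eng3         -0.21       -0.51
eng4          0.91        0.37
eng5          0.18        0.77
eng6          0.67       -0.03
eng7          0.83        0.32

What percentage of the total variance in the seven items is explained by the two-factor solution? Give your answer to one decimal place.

Communalities: 0.2216, 0.3434, 0.3042, 0.9650, 0.6253, 0.4498, 0.7913; Σh² = 3.7006.
Total variance with 7 standardized items is 7, so the solution explains 3.7006/7 = 0.5287 = 52.87%.

52.9%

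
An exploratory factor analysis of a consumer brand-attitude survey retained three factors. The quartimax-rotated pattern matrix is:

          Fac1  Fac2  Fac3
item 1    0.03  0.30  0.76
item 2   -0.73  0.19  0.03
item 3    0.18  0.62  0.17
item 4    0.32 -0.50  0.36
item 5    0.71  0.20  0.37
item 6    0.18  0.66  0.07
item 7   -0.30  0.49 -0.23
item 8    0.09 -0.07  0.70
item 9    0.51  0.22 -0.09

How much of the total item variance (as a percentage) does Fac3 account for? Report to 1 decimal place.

15.9%

SS loadings for Fac3 = 0.76² + 0.03² + 0.17² + 0.36² + 0.37² + 0.07² + (-0.23)² + 0.70² + (-0.09)² = 1.4298
With 9 standardized items, total variance = 9. Proportion = 1.4298/9 = 0.1589 → 15.89%.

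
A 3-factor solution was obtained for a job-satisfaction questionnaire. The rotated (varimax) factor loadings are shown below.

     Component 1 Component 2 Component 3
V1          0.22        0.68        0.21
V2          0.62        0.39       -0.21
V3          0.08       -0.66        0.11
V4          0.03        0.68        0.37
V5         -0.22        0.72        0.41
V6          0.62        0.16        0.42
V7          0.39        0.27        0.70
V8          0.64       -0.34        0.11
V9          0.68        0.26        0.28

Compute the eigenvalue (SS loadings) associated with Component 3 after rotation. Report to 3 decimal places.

SS loadings for Component 3 = 0.21² + (-0.21)² + 0.11² + 0.37² + 0.41² + 0.42² + 0.70² + 0.11² + 0.28² = 0.0441 + 0.0441 + 0.0121 + 0.1369 + 0.1681 + 0.1764 + 0.4900 + 0.0121 + 0.0784 = 1.1622

1.162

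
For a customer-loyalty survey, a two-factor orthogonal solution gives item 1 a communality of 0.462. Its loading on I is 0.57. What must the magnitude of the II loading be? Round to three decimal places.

Under orthogonal rotation h² = Σλ², so λ_II² = h² − (0.3249) = 0.462 − 0.3249 = 0.1371.
|λ| = √0.1371 = 0.3703.

0.370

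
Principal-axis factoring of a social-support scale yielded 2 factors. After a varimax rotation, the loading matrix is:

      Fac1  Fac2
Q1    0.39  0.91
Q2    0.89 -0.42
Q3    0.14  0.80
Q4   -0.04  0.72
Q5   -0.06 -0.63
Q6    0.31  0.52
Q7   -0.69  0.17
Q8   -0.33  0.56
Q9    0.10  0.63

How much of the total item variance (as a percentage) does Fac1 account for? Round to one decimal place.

SS loadings for Fac1 = 0.39² + 0.89² + 0.14² + (-0.04)² + (-0.06)² + 0.31² + (-0.69)² + (-0.33)² + 0.10² = 1.6601
With 9 standardized items, total variance = 9. Proportion = 1.6601/9 = 0.1845 → 18.45%.

18.4%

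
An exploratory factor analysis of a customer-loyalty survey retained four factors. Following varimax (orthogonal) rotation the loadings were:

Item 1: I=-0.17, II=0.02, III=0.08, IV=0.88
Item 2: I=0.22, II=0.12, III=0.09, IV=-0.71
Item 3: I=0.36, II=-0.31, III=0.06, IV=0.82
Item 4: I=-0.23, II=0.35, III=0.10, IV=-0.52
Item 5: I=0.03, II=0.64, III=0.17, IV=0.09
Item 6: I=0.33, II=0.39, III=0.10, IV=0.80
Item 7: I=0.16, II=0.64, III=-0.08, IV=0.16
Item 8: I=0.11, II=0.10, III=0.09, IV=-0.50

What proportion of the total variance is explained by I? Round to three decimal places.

SS loadings for I = (-0.17)² + 0.22² + 0.36² + (-0.23)² + 0.03² + 0.33² + 0.16² + 0.11² = 0.4073
Proportion of variance = 0.4073 / 8 = 0.0509.

0.051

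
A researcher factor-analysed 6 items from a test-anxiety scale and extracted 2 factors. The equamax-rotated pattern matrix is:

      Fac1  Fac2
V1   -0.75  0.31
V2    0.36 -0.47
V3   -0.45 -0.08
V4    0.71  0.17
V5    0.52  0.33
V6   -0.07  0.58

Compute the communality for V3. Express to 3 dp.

h² = (-0.45)² + (-0.08)² = 0.2025 + 0.0064 = 0.2089

0.209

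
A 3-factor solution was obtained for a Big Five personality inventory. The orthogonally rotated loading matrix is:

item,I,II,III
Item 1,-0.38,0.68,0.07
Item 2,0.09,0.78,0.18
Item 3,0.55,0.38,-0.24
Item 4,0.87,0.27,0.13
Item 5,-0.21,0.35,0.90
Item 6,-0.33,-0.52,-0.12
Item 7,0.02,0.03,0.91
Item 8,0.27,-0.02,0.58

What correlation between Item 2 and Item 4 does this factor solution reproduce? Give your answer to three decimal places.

r̂ = Σ λ_i·λ_j across factors = (0.09)(0.87) + (0.78)(0.27) + (0.18)(0.13)
  = +0.0783 +0.2106 +0.0234 = 0.3123

0.312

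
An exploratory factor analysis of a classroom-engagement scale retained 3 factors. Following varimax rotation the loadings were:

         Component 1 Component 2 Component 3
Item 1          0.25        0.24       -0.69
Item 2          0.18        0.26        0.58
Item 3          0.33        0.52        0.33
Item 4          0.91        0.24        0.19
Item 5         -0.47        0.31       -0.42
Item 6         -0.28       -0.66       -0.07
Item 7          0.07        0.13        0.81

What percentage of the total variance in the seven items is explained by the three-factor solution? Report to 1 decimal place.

59.0%

Communalities: 0.5962, 0.4364, 0.4882, 0.9218, 0.4934, 0.5189, 0.6779; Σh² = 4.1328.
Total variance with 7 standardized items is 7, so the solution explains 4.1328/7 = 0.5904 = 59.04%.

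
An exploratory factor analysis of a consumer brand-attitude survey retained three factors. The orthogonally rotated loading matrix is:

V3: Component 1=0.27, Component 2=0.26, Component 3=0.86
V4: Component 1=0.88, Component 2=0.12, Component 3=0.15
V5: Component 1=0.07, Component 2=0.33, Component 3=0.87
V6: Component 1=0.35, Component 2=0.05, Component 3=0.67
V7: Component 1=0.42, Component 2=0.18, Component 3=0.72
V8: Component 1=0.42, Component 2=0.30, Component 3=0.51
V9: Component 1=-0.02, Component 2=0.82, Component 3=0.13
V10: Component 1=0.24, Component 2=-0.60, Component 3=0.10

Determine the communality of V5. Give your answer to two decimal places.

h² = 0.07² + 0.33² + 0.87² = 0.0049 + 0.1089 + 0.7569 = 0.8707

0.87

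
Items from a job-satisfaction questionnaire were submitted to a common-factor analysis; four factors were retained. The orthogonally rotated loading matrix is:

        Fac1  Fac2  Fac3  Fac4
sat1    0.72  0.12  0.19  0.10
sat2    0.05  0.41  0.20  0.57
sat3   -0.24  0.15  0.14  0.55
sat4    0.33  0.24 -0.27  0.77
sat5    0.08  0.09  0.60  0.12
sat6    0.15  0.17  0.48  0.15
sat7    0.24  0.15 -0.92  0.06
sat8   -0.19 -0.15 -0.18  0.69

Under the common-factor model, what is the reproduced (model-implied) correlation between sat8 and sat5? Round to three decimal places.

-0.054

r̂ = Σ λ_i·λ_j across factors = (-0.19)(0.08) + (-0.15)(0.09) + (-0.18)(0.60) + (0.69)(0.12)
  = -0.0152 -0.0135 -0.1080 +0.0828 = -0.0539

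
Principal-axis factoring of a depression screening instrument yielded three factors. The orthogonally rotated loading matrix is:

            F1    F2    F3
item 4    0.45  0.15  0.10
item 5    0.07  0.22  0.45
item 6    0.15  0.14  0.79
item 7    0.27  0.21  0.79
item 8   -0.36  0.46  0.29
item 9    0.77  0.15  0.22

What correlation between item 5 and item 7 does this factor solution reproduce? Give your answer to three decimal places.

0.421

r̂ = Σ λ_i·λ_j across factors = (0.07)(0.27) + (0.22)(0.21) + (0.45)(0.79)
  = +0.0189 +0.0462 +0.3555 = 0.4206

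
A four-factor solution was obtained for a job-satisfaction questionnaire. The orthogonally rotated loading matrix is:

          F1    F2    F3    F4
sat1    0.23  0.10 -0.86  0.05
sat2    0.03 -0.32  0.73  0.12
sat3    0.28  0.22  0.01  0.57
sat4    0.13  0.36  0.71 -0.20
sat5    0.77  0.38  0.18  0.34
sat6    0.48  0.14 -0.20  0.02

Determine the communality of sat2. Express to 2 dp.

0.65

h² = 0.03² + (-0.32)² + 0.73² + 0.12² = 0.0009 + 0.1024 + 0.5329 + 0.0144 = 0.6506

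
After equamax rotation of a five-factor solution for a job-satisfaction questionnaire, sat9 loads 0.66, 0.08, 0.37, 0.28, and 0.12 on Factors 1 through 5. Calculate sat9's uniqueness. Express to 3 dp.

0.328

h² = 0.66² + 0.08² + 0.37² + 0.28² + 0.12² = 0.4356 + 0.0064 + 0.1369 + 0.0784 + 0.0144 = 0.6717
Uniqueness u² = 1 − h² = 1 − 0.6717 = 0.3283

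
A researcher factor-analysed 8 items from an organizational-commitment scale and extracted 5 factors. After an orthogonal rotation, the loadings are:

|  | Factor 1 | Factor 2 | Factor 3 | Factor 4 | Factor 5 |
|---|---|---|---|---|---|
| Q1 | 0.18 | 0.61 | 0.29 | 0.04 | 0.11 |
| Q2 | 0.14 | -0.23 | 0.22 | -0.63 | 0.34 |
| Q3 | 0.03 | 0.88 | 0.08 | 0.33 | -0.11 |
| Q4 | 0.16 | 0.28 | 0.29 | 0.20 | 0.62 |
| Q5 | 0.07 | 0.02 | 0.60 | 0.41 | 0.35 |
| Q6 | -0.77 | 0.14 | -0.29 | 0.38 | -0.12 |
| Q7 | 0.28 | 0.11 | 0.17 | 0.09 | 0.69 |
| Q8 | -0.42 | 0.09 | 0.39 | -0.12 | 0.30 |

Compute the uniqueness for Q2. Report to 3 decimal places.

0.367

h² = 0.14² + (-0.23)² + 0.22² + (-0.63)² + 0.34² = 0.0196 + 0.0529 + 0.0484 + 0.3969 + 0.1156 = 0.6334
Uniqueness u² = 1 − h² = 1 − 0.6334 = 0.3666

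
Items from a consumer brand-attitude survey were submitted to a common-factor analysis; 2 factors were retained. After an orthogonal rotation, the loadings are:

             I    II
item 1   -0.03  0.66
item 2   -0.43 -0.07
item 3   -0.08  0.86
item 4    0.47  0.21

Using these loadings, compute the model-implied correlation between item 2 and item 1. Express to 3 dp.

-0.033

r̂ = Σ λ_i·λ_j across factors = (-0.43)(-0.03) + (-0.07)(0.66)
  = +0.0129 -0.0462 = -0.0333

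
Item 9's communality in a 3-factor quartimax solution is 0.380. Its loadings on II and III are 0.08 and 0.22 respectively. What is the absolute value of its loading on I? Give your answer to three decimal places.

Under orthogonal rotation h² = Σλ², so λ_I² = h² − (0.0548) = 0.380 − 0.0548 = 0.3252.
|λ| = √0.3252 = 0.5703.

0.570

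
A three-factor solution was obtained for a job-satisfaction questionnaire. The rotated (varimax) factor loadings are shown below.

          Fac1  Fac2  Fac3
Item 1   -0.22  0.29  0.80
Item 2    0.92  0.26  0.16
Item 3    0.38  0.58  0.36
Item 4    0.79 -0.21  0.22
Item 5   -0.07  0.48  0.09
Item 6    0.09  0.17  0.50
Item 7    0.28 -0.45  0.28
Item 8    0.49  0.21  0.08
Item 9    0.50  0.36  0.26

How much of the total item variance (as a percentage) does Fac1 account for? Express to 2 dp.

SS loadings for Fac1 = (-0.22)² + 0.92² + 0.38² + 0.79² + (-0.07)² + 0.09² + 0.28² + 0.49² + 0.50² = 2.2448
With 9 standardized items, total variance = 9. Proportion = 2.2448/9 = 0.2494 → 24.94%.

24.94%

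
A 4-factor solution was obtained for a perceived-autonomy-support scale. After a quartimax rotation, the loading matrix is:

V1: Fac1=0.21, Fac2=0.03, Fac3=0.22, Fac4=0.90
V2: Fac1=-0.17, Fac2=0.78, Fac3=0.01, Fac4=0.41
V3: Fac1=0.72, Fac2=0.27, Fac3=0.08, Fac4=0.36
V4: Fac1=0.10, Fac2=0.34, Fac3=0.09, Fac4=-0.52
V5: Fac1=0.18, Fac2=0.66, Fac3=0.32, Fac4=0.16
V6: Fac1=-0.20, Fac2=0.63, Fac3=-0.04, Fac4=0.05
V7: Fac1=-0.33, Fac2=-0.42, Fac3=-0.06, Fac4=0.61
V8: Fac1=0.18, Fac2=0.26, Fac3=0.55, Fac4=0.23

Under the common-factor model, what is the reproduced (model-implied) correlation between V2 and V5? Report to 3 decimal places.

0.553

r̂ = Σ λ_i·λ_j across factors = (-0.17)(0.18) + (0.78)(0.66) + (0.01)(0.32) + (0.41)(0.16)
  = -0.0306 +0.5148 +0.0032 +0.0656 = 0.5530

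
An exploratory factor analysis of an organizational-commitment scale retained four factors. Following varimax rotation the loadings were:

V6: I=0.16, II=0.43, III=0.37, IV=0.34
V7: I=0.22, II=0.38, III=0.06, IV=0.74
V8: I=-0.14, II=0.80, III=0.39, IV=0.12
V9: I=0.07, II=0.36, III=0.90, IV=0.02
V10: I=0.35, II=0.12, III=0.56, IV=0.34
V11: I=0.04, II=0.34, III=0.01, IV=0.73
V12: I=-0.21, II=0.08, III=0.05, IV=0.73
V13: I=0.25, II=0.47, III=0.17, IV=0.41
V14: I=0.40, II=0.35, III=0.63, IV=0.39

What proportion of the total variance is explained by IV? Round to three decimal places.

0.242

SS loadings for IV = 0.34² + 0.74² + 0.12² + 0.02² + 0.34² + 0.73² + 0.73² + 0.41² + 0.39² = 2.1796
Proportion of variance = 2.1796 / 9 = 0.2422.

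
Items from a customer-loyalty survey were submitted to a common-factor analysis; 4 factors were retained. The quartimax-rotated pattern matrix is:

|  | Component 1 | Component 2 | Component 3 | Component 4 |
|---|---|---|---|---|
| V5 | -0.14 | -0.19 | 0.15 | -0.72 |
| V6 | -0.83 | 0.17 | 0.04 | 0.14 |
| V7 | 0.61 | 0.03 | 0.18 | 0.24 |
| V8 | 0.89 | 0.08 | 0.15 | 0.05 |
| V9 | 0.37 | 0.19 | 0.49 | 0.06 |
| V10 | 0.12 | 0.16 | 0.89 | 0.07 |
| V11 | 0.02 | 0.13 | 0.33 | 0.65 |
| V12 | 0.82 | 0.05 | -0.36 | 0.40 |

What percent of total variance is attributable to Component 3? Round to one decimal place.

SS loadings for Component 3 = 0.15² + 0.04² + 0.18² + 0.15² + 0.49² + 0.89² + 0.33² + (-0.36)² = 1.3497
With 8 standardized items, total variance = 8. Proportion = 1.3497/8 = 0.1687 → 16.87%.

16.9%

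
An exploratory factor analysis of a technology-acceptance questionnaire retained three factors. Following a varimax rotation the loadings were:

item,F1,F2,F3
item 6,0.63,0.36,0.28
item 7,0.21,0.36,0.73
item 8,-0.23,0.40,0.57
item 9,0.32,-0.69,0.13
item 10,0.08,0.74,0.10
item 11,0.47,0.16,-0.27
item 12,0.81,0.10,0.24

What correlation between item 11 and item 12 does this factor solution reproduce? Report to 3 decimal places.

r̂ = Σ λ_i·λ_j across factors = (0.47)(0.81) + (0.16)(0.10) + (-0.27)(0.24)
  = +0.3807 +0.0160 -0.0648 = 0.3319

0.332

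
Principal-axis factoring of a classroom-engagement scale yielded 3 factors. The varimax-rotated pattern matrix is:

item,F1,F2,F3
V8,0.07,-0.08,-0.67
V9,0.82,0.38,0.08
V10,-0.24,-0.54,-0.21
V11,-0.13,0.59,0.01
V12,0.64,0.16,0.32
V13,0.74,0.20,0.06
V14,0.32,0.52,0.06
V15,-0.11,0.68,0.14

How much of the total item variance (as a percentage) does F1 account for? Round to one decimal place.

SS loadings for F1 = 0.07² + 0.82² + (-0.24)² + (-0.13)² + 0.64² + 0.74² + 0.32² + (-0.11)² = 1.8235
With 8 standardized items, total variance = 8. Proportion = 1.8235/8 = 0.2279 → 22.79%.

22.8%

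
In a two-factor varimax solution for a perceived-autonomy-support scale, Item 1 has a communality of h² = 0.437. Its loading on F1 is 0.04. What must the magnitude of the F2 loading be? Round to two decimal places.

0.66

Under orthogonal rotation h² = Σλ², so λ_F2² = h² − (0.0016) = 0.437 − 0.0016 = 0.4354.
|λ| = √0.4354 = 0.6598.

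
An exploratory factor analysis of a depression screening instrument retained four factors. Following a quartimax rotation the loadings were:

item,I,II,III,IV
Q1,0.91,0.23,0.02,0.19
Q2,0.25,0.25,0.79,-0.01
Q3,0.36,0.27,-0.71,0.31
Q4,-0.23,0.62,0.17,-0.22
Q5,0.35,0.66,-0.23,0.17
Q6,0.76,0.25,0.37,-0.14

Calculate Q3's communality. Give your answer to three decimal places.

0.803

h² = 0.36² + 0.27² + (-0.71)² + 0.31² = 0.1296 + 0.0729 + 0.5041 + 0.0961 = 0.8027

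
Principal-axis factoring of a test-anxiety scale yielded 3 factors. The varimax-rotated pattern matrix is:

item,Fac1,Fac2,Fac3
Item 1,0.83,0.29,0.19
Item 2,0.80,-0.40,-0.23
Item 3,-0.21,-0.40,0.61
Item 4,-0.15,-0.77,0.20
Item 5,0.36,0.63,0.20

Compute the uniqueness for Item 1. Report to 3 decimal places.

h² = 0.83² + 0.29² + 0.19² = 0.6889 + 0.0841 + 0.0361 = 0.8091
Uniqueness u² = 1 − h² = 1 − 0.8091 = 0.1909

0.191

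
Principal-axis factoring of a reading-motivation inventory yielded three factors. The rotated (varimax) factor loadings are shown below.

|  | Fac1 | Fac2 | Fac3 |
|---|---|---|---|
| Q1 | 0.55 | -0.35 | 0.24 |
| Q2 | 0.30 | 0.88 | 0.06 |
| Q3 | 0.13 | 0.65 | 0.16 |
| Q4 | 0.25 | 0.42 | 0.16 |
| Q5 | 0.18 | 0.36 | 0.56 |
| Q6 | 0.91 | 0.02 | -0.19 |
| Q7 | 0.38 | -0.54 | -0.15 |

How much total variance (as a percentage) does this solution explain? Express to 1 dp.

55.4%

SS loadings by factor: 1.4768, 1.9174, 0.4846; total = 3.8788.
Total variance with 7 standardized items is 7, so the solution explains 3.8788/7 = 0.5541 = 55.41%.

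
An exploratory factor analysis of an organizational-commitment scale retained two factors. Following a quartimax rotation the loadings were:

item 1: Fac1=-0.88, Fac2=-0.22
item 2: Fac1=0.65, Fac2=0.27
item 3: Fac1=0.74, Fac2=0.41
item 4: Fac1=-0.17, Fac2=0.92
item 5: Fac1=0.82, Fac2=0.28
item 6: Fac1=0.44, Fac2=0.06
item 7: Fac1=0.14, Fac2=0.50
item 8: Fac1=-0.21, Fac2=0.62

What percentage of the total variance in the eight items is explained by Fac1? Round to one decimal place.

33.8%

SS loadings for Fac1 = (-0.88)² + 0.65² + 0.74² + (-0.17)² + 0.82² + 0.44² + 0.14² + (-0.21)² = 2.7031
With 8 standardized items, total variance = 8. Proportion = 2.7031/8 = 0.3379 → 33.79%.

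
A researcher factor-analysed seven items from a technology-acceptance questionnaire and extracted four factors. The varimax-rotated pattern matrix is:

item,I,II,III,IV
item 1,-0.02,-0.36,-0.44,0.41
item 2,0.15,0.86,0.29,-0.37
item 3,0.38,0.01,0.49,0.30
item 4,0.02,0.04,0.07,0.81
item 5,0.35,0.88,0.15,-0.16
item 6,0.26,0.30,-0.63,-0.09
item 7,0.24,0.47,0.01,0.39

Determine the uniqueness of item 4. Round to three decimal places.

h² = 0.02² + 0.04² + 0.07² + 0.81² = 0.0004 + 0.0016 + 0.0049 + 0.6561 = 0.6630
Uniqueness u² = 1 − h² = 1 − 0.6630 = 0.3370

0.337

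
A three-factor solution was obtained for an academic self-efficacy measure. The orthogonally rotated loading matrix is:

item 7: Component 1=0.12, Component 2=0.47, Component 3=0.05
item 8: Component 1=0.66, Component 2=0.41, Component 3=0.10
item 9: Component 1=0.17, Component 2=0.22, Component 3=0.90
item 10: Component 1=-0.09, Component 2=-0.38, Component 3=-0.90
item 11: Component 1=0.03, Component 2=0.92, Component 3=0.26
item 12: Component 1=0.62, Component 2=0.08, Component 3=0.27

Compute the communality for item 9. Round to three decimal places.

0.887

h² = 0.17² + 0.22² + 0.90² = 0.0289 + 0.0484 + 0.8100 = 0.8873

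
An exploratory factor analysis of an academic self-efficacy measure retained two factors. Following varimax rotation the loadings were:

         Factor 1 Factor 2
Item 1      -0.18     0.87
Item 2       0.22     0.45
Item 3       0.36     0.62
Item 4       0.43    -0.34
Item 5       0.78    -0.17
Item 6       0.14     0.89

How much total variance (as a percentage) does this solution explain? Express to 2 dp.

Communalities: 0.7893, 0.2509, 0.5140, 0.3005, 0.6373, 0.8117; Σh² = 3.3037.
Total variance with 6 standardized items is 6, so the solution explains 3.3037/6 = 0.5506 = 55.06%.

55.06%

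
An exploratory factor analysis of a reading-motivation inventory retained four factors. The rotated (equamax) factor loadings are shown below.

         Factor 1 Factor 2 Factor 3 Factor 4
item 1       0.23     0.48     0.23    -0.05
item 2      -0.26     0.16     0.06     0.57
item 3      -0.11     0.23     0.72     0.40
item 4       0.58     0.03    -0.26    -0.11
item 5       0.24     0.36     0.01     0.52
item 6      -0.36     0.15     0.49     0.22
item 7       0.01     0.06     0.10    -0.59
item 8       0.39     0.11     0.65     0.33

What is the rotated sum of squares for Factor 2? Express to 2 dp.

0.48

SS loadings for Factor 2 = 0.48² + 0.16² + 0.23² + 0.03² + 0.36² + 0.15² + 0.06² + 0.11² = 0.2304 + 0.0256 + 0.0529 + 0.0009 + 0.1296 + 0.0225 + 0.0036 + 0.0121 = 0.4776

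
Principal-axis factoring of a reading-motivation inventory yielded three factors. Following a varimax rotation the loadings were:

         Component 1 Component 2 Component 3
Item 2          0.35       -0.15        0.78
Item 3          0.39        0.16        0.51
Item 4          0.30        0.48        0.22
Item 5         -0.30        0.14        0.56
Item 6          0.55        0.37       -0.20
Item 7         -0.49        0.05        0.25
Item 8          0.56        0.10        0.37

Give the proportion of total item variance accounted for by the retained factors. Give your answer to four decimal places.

0.4612

Communalities: 0.7534, 0.4378, 0.3688, 0.4232, 0.4794, 0.3051, 0.4605; Σh² = 3.2282.
Total variance with 7 standardized items is 7, so the solution explains 3.2282/7 = 0.4612.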